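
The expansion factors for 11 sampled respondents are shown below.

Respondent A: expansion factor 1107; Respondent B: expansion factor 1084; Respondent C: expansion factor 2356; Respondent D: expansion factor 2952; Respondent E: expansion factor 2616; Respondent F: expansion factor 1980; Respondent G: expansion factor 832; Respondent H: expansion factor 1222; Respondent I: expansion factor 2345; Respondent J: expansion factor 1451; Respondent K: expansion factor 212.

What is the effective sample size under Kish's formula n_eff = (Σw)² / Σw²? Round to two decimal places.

8.85

Σ wᵢ = 1107 + 1084 + 2356 + 2952 + 2616 + 1980 + 832 + 1222 + 2345 + 1451 + 212 = 18157
Σ wᵢ² = 37264279
n_eff = 18157² / 37264279 = 329676649 / 37264279 = 8.8469885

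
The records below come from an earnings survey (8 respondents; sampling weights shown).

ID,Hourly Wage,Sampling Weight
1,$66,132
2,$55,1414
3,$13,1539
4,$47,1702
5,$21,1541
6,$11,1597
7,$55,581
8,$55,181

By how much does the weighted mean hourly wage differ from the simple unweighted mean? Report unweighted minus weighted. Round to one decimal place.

8.3

Unweighted sum = 323
Unweighted mean = 323 / 8 = 40.375
Weighted sum = 66×132 + 55×1414 + 13×1539 + 47×1702 + 21×1541 + 11×1597 + 55×581 + 55×181
  = 8712 + 77770 + 20007 + 79994 + 32361 + 17567 + 31955 + 9955 = 278321
Sum of weights = 132 + 1414 + 1539 + 1702 + 1541 + 1597 + 581 + 181 = 8687
Weighted mean = 278321 / 8687 = 32.038794
Difference (unweighted minus weighted) = 8.3362064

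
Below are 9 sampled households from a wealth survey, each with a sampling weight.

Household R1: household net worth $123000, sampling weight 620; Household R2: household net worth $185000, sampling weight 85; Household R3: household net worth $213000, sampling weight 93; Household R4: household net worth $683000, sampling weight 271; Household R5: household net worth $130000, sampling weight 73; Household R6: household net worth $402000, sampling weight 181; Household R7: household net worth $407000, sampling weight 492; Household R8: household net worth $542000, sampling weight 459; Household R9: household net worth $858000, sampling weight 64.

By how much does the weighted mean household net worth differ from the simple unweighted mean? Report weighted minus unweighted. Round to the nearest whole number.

-15962

Unweighted sum = 123000 + 185000 + 213000 + 683000 + 130000 + 402000 + 407000 + 542000 + 858000 = 3543000
Unweighted mean = 3543000 / 9 = 393666.67
Weighted sum = 883073000
Sum of weights = 2338
Weighted mean = 883073000 / 2338 = 377704.45
Difference (weighted minus unweighted) = -15962.218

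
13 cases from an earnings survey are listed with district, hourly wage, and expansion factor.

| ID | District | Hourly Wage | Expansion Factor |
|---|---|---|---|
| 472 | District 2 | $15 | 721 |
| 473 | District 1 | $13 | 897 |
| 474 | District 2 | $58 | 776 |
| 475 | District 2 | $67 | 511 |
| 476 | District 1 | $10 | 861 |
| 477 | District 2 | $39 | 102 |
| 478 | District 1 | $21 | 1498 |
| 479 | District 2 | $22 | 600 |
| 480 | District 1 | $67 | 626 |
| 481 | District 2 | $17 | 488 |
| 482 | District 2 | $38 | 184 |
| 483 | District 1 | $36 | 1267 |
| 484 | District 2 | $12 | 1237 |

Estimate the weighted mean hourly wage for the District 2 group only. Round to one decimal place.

29.7

District 2 rows: 472, 474, 475, 477, 479, 481, 482, 484
Weighted sum = 15×721 + 58×776 + 67×511 + 39×102 + 22×600 + 17×488 + 38×184 + 12×1237
  = 10815 + 45008 + 34237 + 3978 + 13200 + 8296 + 6992 + 14844 = 137370
Sum of weights = 721 + 776 + 511 + 102 + 600 + 488 + 184 + 1237 = 4619
Weighted mean = 137370 / 4619 = 29.740204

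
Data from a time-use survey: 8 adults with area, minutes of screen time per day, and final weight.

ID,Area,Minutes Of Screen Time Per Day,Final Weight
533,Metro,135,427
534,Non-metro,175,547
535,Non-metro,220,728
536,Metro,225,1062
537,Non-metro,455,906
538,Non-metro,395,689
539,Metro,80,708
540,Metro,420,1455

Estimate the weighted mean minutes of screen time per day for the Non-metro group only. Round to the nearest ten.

Non-metro rows: 534, 535, 537, 538
Weighted sum = 175×547 + 220×728 + 455×906 + 395×689
  = 940270
Sum of weights = 2870
Weighted mean = 940270 / 2870 = 327.62021

330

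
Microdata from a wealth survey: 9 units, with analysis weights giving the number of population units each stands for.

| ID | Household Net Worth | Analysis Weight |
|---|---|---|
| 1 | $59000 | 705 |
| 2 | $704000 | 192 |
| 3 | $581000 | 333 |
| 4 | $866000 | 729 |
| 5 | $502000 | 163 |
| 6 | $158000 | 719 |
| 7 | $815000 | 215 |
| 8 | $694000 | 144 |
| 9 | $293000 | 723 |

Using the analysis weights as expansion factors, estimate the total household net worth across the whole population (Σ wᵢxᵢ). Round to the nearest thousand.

Weighted total = 59000×705 + 704000×192 + 581000×333 + 866000×729 + 502000×163 + 158000×719 + 815000×215 + 694000×144 + 293000×723
  = 1683978000

1683978000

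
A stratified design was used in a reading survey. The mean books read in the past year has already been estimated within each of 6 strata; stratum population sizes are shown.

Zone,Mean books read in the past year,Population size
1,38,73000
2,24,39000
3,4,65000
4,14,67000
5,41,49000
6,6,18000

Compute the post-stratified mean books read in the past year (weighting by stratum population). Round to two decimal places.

Σ Nₕ·x̄ₕ = 38×73000 + 24×39000 + 4×65000 + 14×67000 + 41×49000 + 6×18000
  = 2774000 + 936000 + 260000 + 938000 + 2009000 + 108000 = 7025000
Σ Nₕ = 73000 + 39000 + 65000 + 67000 + 49000 + 18000 = 311000
Overall mean = 7025000 / 311000 = 22.588424

22.59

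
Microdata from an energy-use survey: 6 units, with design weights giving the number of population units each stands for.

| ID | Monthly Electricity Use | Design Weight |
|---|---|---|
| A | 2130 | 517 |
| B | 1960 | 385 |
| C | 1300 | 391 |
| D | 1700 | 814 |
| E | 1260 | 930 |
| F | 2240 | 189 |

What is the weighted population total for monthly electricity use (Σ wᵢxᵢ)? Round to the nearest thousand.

Weighted total = 2130×517 + 1960×385 + 1300×391 + 1700×814 + 1260×930 + 2240×189
  = 5343070

5343000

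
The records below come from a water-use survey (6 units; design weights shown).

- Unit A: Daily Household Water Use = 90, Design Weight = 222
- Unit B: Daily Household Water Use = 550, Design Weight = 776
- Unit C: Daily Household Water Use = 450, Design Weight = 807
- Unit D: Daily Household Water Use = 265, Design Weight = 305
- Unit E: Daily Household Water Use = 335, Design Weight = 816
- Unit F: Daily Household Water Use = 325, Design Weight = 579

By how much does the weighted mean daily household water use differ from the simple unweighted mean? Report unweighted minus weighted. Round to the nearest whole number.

Unweighted sum = 90 + 550 + 450 + 265 + 335 + 325 = 2015
Unweighted mean = 2015 / 6 = 335.83333
Weighted sum = 90×222 + 550×776 + 450×807 + 265×305 + 335×816 + 325×579
  = 19980 + 426800 + 363150 + 80825 + 273360 + 188175 = 1352290
Sum of weights = 3505
Weighted mean = 1352290 / 3505 = 385.8174
Difference (unweighted minus weighted) = -49.98407

-50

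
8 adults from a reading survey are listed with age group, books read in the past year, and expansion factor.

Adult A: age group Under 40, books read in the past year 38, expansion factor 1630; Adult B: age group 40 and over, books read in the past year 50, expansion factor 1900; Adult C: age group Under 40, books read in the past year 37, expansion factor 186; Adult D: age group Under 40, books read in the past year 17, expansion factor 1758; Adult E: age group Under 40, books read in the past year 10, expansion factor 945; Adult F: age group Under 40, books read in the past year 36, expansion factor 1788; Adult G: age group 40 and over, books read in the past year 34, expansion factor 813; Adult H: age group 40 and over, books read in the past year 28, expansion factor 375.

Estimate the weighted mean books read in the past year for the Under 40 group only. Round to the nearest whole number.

Under 40 rows: A, C, D, E, F
Weighted sum = 38×1630 + 37×186 + 17×1758 + 10×945 + 36×1788
  = 61940 + 6882 + 29886 + 9450 + 64368 = 172526
Sum of weights = 1630 + 186 + 1758 + 945 + 1788 = 6307
Weighted mean = 172526 / 6307 = 27.354685

27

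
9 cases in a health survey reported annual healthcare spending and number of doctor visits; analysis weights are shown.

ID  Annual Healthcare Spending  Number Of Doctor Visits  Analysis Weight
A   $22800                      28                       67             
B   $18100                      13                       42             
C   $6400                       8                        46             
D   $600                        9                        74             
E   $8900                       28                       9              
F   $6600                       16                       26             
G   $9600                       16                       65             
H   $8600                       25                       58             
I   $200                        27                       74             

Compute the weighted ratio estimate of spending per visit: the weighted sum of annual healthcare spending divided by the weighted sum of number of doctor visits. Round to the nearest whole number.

466

Σ wᵢ·y = 22800×67 + 18100×42 + 6400×46 + 600×74 + 8900×9 + 6600×26 + 9600×65 + 8600×58 + 200×74
  = 1527600 + 760200 + 294400 + 44400 + 80100 + 171600 + 624000 + 498800 + 14800 = 4015900
Σ wᵢ·x = 28×67 + 13×42 + 8×46 + 9×74 + 28×9 + 16×26 + 16×65 + 25×58 + 27×74
  = 1876 + 546 + 368 + 666 + 252 + 416 + 1040 + 1450 + 1998 = 8612
Ratio = 4015900 / 8612 = 466.31444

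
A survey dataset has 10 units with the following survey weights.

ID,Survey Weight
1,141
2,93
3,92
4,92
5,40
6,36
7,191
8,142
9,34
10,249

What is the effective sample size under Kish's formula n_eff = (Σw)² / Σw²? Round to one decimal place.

7.3

Σ wᵢ = 1110
Σ wᵢ² = 19881 + 8649 + 8464 + 8464 + 1600 + 1296 + 36481 + 20164 + 1156 + 62001 = 168156
n_eff = 1110² / 168156 = 1232100 / 168156 = 7.3271248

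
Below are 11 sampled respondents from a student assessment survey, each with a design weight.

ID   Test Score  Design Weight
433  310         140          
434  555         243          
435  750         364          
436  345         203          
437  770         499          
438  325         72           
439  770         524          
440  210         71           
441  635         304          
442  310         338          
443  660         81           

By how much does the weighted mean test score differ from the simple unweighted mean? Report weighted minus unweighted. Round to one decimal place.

Unweighted sum = 310 + 555 + 750 + 345 + 770 + 325 + 770 + 210 + 635 + 310 + 660 = 5640
Unweighted mean = 5640 / 11 = 512.72727
Weighted sum = 310×140 + 555×243 + 750×364 + 345×203 + 770×499 + 325×72 + 770×524 + 210×71 + 635×304 + 310×338 + 660×81
  = 1698600
Sum of weights = 140 + 243 + 364 + 203 + 499 + 72 + 524 + 71 + 304 + 338 + 81 = 2839
Weighted mean = 1698600 / 2839 = 598.30926
Difference (weighted minus unweighted) = 85.581991

85.6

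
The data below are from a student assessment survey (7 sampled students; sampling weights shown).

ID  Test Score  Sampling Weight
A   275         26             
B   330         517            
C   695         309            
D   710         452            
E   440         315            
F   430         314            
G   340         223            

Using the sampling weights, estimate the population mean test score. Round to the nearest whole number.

Weighted sum = 275×26 + 330×517 + 695×309 + 710×452 + 440×315 + 430×314 + 340×223
  = 1062875
Sum of weights = 26 + 517 + 309 + 452 + 315 + 314 + 223 = 2156
Weighted mean = 1062875 / 2156 = 492.98469

493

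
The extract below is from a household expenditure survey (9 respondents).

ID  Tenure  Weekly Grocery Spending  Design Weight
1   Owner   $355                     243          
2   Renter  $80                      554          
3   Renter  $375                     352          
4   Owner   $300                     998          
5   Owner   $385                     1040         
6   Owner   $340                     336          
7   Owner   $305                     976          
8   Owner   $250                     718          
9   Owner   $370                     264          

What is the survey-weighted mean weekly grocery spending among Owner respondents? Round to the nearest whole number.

322

Owner rows: 1, 4, 5, 6, 7, 8, 9
Weighted sum = 355×243 + 300×998 + 385×1040 + 340×336 + 305×976 + 250×718 + 370×264
  = 86265 + 299400 + 400400 + 114240 + 297680 + 179500 + 97680 = 1475165
Sum of weights = 4575
Weighted mean = 1475165 / 4575 = 322.44044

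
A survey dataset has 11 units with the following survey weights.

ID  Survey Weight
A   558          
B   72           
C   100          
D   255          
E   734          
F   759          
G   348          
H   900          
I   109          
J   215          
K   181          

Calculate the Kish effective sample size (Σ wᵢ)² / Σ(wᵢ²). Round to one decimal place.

Σ wᵢ = 558 + 72 + 100 + 255 + 734 + 759 + 348 + 900 + 109 + 215 + 181 = 4231
Σ wᵢ² = 2528381
n_eff = 4231² / 2528381 = 17901361 / 2528381 = 7.0801675

7.1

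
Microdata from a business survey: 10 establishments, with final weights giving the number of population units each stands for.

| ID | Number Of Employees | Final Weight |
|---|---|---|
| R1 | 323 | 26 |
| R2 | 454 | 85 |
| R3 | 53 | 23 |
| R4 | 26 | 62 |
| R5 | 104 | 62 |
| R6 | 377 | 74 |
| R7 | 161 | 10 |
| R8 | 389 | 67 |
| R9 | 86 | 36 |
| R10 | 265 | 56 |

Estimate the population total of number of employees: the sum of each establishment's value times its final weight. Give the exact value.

Weighted total = 323×26 + 454×85 + 53×23 + 26×62 + 104×62 + 377×74 + 161×10 + 389×67 + 86×36 + 265×56
  = 8398 + 38590 + 1219 + 1612 + 6448 + 27898 + 1610 + 26063 + 3096 + 14840 = 129774

129774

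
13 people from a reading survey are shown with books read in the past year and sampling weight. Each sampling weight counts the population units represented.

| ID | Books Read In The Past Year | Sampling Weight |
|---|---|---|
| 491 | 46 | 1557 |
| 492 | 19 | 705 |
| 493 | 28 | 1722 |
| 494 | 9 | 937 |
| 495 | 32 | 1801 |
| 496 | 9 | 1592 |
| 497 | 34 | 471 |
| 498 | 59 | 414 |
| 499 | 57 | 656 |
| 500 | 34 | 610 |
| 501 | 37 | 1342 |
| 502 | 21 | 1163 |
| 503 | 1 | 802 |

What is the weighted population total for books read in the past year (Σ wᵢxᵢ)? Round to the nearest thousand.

387000

Weighted total = 387077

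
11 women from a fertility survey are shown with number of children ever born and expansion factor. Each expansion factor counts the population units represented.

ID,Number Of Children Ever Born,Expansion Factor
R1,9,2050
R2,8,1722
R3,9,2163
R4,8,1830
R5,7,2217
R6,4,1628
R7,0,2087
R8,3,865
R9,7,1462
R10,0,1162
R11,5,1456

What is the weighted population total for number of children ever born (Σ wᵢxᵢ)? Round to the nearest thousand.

Weighted total = 9×2050 + 8×1722 + 9×2163 + 8×1830 + 7×2217 + 4×1628 + 0×2087 + 3×865 + 7×1462 + 0×1162 + 5×1456
  = 18450 + 13776 + 19467 + 14640 + 15519 + 6512 + 0 + 2595 + 10234 + 0 + 7280 = 108473

108000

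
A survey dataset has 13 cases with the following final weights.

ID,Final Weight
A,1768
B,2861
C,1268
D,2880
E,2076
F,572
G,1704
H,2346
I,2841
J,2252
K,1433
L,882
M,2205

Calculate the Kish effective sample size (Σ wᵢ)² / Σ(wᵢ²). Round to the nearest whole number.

Σ wᵢ = 25088
Σ wᵢ² = 55093884
n_eff = 25088² / 55093884 = 629407744 / 55093884 = 11.424276

11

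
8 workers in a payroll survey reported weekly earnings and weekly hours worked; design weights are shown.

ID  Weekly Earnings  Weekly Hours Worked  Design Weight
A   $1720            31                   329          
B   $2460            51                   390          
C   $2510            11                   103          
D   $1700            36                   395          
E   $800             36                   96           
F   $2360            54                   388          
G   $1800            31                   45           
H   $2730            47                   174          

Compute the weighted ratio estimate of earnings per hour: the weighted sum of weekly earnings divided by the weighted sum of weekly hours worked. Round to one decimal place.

50.4

Σ wᵢ·y = 1720×329 + 2460×390 + 2510×103 + 1700×395 + 800×96 + 2360×388 + 1800×45 + 2730×174
  = 565880 + 959400 + 258530 + 671500 + 76800 + 915680 + 81000 + 475020 = 4003810
Σ wᵢ·x = 79423
Ratio = 4003810 / 79423 = 50.411216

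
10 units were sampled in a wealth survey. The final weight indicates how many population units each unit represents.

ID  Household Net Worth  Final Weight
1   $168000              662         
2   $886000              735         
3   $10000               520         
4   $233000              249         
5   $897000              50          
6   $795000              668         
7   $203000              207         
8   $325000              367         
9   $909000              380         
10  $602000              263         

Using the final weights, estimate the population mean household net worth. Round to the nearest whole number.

503925

Weighted sum = 168000×662 + 886000×735 + 10000×520 + 233000×249 + 897000×50 + 795000×668 + 203000×207 + 325000×367 + 909000×380 + 602000×263
  = 111216000 + 651210000 + 5200000 + 58017000 + 44850000 + 531060000 + 42021000 + 119275000 + 345420000 + 158326000 = 2066595000
Sum of weights = 662 + 735 + 520 + 249 + 50 + 668 + 207 + 367 + 380 + 263 = 4101
Weighted mean = 2066595000 / 4101 = 503924.65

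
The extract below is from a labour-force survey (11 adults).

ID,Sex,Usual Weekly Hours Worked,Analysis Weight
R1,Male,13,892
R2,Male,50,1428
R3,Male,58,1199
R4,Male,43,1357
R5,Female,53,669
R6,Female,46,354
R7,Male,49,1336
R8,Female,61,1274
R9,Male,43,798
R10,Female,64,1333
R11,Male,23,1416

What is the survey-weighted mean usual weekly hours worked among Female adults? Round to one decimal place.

Female rows: R5, R6, R8, R10
Weighted sum = 214767
Sum of weights = 669 + 354 + 1274 + 1333 = 3630
Weighted mean = 214767 / 3630 = 59.164463

59.2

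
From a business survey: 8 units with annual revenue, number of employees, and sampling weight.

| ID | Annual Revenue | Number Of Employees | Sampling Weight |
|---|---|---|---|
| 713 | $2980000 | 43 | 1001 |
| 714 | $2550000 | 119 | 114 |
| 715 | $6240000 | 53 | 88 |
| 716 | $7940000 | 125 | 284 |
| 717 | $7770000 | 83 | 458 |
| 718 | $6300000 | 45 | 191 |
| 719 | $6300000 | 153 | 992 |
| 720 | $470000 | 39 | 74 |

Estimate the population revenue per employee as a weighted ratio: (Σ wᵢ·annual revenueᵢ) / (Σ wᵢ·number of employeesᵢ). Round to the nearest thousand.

57000

Σ wᵢ·y = 2980000×1001 + 2550000×114 + 6240000×88 + 7940000×284 + 7770000×458 + 6300000×191 + 6300000×992 + 470000×74
  = 17124100000
Σ wᵢ·x = 43×1001 + 119×114 + 53×88 + 125×284 + 83×458 + 45×191 + 153×992 + 39×74
  = 43043 + 13566 + 4664 + 35500 + 38014 + 8595 + 151776 + 2886 = 298044
Ratio = 17124100000 / 298044 = 57454.94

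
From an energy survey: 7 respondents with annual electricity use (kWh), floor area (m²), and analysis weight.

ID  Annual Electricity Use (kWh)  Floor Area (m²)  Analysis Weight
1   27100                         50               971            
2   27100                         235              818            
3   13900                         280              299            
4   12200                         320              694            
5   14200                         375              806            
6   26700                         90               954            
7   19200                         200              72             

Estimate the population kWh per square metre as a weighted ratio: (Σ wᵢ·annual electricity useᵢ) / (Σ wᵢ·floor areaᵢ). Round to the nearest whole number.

Σ wᵢ·y = 99404200
Σ wᵢ·x = 50×971 + 235×818 + 280×299 + 320×694 + 375×806 + 90×954 + 200×72
  = 48550 + 192230 + 83720 + 222080 + 302250 + 85860 + 14400 = 949090
Ratio = 99404200 / 949090 = 104.73633

105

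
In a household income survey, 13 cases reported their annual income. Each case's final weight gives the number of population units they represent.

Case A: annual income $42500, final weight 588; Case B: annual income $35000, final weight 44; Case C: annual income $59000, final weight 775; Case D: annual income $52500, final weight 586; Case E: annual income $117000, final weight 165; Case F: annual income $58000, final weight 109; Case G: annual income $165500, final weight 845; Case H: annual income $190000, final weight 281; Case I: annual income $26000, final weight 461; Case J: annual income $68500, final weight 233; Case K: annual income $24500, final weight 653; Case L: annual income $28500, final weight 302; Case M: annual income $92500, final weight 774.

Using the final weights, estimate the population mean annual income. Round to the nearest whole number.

76690

Weighted sum = 446031500
Sum of weights = 5816
Weighted mean = 446031500 / 5816 = 76690.423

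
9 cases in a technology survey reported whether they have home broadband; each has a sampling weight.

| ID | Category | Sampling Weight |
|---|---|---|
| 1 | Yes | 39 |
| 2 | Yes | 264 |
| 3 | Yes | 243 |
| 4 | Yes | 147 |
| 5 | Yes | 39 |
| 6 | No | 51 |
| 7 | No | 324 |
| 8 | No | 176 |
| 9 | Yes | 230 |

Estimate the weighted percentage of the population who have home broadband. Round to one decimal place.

Sum of weights for 'Yes' = 39 + 264 + 243 + 147 + 39 + 230 = 962
Total weight = 39 + 264 + 243 + 147 + 39 + 51 + 324 + 176 + 230 = 1513
Weighted proportion = 962 / 1513 = 0.63582287 → 63.582287%

63.6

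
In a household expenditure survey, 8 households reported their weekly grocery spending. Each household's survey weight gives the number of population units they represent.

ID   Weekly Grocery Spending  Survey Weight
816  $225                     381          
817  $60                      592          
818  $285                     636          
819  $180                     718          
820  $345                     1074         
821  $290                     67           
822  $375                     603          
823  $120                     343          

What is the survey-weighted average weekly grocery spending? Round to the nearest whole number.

Weighted sum = 225×381 + 60×592 + 285×636 + 180×718 + 345×1074 + 290×67 + 375×603 + 120×343
  = 1088990
Sum of weights = 381 + 592 + 636 + 718 + 1074 + 67 + 603 + 343 = 4414
Weighted mean = 1088990 / 4414 = 246.71273

247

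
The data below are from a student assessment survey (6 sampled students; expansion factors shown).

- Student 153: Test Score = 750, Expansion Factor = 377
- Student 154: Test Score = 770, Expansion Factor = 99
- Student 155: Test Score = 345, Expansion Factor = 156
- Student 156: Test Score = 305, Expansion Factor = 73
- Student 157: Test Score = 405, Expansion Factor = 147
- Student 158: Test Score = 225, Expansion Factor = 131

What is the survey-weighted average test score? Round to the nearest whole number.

Weighted sum = 750×377 + 770×99 + 345×156 + 305×73 + 405×147 + 225×131
  = 524075
Sum of weights = 377 + 99 + 156 + 73 + 147 + 131 = 983
Weighted mean = 524075 / 983 = 533.13835

533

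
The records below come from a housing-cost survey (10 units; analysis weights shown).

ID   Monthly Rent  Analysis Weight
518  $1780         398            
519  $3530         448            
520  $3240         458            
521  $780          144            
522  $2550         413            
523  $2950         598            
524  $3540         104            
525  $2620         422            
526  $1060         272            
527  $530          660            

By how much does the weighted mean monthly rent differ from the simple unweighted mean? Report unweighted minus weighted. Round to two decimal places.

Unweighted sum = 1780 + 3530 + 3240 + 780 + 2550 + 2950 + 3540 + 2620 + 1060 + 530 = 22580
Unweighted mean = 22580 / 10 = 2258
Weighted sum = 1780×398 + 3530×448 + 3240×458 + 780×144 + 2550×413 + 2950×598 + 3540×104 + 2620×422 + 1060×272 + 530×660
  = 708440 + 1581440 + 1483920 + 112320 + 1053150 + 1764100 + 368160 + 1105640 + 288320 + 349800 = 8815290
Sum of weights = 3917
Weighted mean = 8815290 / 3917 = 2250.5208
Difference (unweighted minus weighted) = 7.4791933

7.48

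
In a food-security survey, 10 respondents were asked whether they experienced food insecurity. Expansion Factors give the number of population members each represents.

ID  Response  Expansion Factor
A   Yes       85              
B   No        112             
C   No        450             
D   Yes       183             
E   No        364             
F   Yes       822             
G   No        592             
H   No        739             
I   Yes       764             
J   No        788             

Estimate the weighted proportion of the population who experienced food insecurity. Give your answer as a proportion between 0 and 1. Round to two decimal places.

Sum of weights for 'Yes' = 85 + 183 + 822 + 764 = 1854
Total weight = 85 + 112 + 450 + 183 + 364 + 822 + 592 + 739 + 764 + 788 = 4899
Weighted proportion = 1854 / 4899 = 0.37844458

0.38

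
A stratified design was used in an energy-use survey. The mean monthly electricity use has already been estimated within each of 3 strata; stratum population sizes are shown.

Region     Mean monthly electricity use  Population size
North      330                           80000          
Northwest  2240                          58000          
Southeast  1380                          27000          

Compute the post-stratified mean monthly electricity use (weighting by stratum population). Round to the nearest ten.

1170

Σ Nₕ·x̄ₕ = 330×80000 + 2240×58000 + 1380×27000
  = 193580000
Σ Nₕ = 80000 + 58000 + 27000 = 165000
Overall mean = 193580000 / 165000 = 1173.2121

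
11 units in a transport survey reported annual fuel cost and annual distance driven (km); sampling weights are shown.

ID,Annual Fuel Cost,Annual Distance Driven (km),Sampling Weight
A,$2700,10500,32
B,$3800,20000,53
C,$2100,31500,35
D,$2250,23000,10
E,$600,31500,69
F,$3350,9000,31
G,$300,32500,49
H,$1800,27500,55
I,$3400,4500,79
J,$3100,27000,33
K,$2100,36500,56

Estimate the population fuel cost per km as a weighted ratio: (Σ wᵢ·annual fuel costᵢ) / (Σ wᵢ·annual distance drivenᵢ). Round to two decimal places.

0.10

Σ wᵢ·y = 2700×32 + 3800×53 + 2100×35 + 2250×10 + 600×69 + 3350×31 + 300×49 + 1800×55 + 3400×79 + 3100×33 + 2100×56
  = 86400 + 201400 + 73500 + 22500 + 41400 + 103850 + 14700 + 99000 + 268600 + 102300 + 117600 = 1131250
Σ wᵢ·x = 11576500
Ratio = 1131250 / 11576500 = 0.097719518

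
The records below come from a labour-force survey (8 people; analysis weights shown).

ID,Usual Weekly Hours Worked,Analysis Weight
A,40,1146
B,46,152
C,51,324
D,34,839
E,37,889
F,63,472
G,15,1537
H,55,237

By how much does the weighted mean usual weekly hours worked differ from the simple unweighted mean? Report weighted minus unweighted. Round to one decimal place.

-7.5

Unweighted sum = 40 + 46 + 51 + 34 + 37 + 63 + 15 + 55 = 341
Unweighted mean = 341 / 8 = 42.625
Weighted sum = 40×1146 + 46×152 + 51×324 + 34×839 + 37×889 + 63×472 + 15×1537 + 55×237
  = 45840 + 6992 + 16524 + 28526 + 32893 + 29736 + 23055 + 13035 = 196601
Sum of weights = 1146 + 152 + 324 + 839 + 889 + 472 + 1537 + 237 = 5596
Weighted mean = 196601 / 5596 = 35.132416
Difference (weighted minus unweighted) = -7.492584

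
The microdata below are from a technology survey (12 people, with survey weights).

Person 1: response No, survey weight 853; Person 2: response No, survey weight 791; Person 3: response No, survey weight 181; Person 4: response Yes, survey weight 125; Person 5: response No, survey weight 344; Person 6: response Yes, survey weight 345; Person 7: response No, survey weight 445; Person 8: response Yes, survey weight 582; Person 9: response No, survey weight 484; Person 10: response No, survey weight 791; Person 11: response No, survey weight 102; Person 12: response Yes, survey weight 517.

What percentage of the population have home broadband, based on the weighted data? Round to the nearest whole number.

28

Sum of weights for 'Yes' = 125 + 345 + 582 + 517 = 1569
Total weight = 853 + 791 + 181 + 125 + 344 + 345 + 445 + 582 + 484 + 791 + 102 + 517 = 5560
Weighted proportion = 1569 / 5560 = 0.28219424 → 28.219424%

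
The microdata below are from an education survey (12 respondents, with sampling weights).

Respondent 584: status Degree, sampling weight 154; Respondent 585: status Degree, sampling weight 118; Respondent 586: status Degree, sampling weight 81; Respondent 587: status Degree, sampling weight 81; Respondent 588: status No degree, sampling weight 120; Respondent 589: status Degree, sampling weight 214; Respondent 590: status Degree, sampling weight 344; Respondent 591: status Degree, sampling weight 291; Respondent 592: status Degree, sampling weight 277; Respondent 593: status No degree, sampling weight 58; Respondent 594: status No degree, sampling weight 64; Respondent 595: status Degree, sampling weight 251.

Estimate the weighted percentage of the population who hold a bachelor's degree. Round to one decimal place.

Sum of weights for 'Degree' = 154 + 118 + 81 + 81 + 214 + 344 + 291 + 277 + 251 = 1811
Total weight = 2053
Weighted proportion = 1811 / 2053 = 0.88212372 → 88.212372%

88.2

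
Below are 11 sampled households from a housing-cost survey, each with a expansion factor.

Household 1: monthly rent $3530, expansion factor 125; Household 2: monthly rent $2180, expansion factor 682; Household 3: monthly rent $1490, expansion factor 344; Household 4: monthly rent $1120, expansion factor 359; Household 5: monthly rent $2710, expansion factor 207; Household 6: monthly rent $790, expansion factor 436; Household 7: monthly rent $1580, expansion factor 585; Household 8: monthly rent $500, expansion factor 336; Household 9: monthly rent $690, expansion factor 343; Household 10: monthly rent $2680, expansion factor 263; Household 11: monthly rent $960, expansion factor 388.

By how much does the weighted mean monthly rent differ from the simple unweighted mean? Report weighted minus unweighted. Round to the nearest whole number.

-144

Unweighted sum = 18230
Unweighted mean = 18230 / 11 = 1657.2727
Weighted sum = 3530×125 + 2180×682 + 1490×344 + 1120×359 + 2710×207 + 790×436 + 1580×585 + 500×336 + 690×343 + 2680×263 + 960×388
  = 6154350
Sum of weights = 125 + 682 + 344 + 359 + 207 + 436 + 585 + 336 + 343 + 263 + 388 = 4068
Weighted mean = 6154350 / 4068 = 1512.8687
Difference (weighted minus unweighted) = -144.404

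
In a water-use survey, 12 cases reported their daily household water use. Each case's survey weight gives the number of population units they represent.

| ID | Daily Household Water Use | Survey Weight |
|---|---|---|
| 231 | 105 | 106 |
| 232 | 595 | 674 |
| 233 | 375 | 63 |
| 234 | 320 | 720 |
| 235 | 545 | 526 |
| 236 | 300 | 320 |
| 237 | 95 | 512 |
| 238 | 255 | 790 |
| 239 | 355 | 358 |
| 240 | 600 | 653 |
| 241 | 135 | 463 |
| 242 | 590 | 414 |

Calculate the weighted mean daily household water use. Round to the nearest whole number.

Weighted sum = 2124600
Sum of weights = 106 + 674 + 63 + 720 + 526 + 320 + 512 + 790 + 358 + 653 + 463 + 414 = 5599
Weighted mean = 2124600 / 5599 = 379.46062

379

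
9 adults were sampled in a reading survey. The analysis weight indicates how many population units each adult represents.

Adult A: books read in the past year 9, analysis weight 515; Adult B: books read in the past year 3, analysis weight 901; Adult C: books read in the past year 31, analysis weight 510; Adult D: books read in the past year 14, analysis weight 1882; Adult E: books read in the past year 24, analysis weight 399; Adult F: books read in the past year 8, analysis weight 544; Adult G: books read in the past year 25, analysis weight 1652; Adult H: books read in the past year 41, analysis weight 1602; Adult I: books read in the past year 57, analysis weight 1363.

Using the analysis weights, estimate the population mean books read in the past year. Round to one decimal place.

26.5

Weighted sum = 9×515 + 3×901 + 31×510 + 14×1882 + 24×399 + 8×544 + 25×1652 + 41×1602 + 57×1363
  = 248097
Sum of weights = 515 + 901 + 510 + 1882 + 399 + 544 + 1652 + 1602 + 1363 = 9368
Weighted mean = 248097 / 9368 = 26.483454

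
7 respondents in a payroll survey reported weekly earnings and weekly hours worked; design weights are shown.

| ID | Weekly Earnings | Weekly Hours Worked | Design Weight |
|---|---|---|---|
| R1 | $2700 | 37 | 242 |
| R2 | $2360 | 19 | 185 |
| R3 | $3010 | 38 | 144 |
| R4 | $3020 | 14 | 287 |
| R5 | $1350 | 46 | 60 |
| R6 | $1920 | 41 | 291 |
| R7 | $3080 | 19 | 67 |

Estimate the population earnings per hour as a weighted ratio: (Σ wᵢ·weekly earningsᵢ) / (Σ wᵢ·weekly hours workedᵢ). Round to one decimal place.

85.3

Σ wᵢ·y = 2700×242 + 2360×185 + 3010×144 + 3020×287 + 1350×60 + 1920×291 + 3080×67
  = 653400 + 436600 + 433440 + 866740 + 81000 + 558720 + 206360 = 3236260
Σ wᵢ·x = 37×242 + 19×185 + 38×144 + 14×287 + 46×60 + 41×291 + 19×67
  = 8954 + 3515 + 5472 + 4018 + 2760 + 11931 + 1273 = 37923
Ratio = 3236260 / 37923 = 85.337658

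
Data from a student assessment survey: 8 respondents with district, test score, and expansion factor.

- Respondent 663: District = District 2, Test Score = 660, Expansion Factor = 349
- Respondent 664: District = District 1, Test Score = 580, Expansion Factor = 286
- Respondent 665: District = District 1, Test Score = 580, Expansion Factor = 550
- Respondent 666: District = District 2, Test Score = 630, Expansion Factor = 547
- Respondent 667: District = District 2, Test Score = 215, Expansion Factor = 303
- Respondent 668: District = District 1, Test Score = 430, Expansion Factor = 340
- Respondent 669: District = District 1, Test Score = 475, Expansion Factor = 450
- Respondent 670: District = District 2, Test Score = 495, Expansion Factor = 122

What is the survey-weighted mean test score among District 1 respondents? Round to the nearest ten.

520

District 1 rows: 664, 665, 668, 669
Weighted sum = 580×286 + 580×550 + 430×340 + 475×450
  = 844830
Sum of weights = 286 + 550 + 340 + 450 = 1626
Weighted mean = 844830 / 1626 = 519.57565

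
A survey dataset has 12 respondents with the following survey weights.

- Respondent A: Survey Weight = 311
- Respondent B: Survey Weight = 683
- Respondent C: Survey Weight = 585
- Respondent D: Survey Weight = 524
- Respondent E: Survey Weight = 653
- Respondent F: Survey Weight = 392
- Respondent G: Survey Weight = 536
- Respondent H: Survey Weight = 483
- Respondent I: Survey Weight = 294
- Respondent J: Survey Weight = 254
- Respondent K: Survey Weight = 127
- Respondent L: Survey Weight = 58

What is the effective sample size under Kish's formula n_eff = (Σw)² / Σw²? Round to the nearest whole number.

10

Σ wᵢ = 311 + 683 + 585 + 524 + 653 + 392 + 536 + 483 + 294 + 254 + 127 + 58 = 4900
Σ wᵢ² = 2451114
n_eff = 4900² / 2451114 = 24010000 / 2451114 = 9.795546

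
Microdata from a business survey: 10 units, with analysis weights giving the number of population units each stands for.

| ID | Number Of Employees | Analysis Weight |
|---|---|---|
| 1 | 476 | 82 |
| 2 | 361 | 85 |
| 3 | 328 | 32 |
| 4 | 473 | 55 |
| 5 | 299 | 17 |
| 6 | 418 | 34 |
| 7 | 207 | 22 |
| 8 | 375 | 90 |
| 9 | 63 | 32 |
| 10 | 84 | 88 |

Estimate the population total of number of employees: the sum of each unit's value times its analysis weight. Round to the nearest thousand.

Weighted total = 476×82 + 361×85 + 328×32 + 473×55 + 299×17 + 418×34 + 207×22 + 375×90 + 63×32 + 84×88
  = 39032 + 30685 + 10496 + 26015 + 5083 + 14212 + 4554 + 33750 + 2016 + 7392 = 173235

173000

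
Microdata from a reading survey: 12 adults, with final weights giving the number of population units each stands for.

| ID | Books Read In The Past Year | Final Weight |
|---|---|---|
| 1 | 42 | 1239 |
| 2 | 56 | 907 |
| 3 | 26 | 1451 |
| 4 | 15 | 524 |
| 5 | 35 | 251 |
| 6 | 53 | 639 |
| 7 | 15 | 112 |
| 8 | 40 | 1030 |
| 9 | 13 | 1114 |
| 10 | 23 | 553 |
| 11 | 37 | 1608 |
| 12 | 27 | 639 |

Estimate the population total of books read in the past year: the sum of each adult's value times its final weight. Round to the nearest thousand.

338000

Weighted total = 42×1239 + 56×907 + 26×1451 + 15×524 + 35×251 + 53×639 + 15×112 + 40×1030 + 13×1114 + 23×553 + 37×1608 + 27×639
  = 52038 + 50792 + 37726 + 7860 + 8785 + 33867 + 1680 + 41200 + 14482 + 12719 + 59496 + 17253 = 337898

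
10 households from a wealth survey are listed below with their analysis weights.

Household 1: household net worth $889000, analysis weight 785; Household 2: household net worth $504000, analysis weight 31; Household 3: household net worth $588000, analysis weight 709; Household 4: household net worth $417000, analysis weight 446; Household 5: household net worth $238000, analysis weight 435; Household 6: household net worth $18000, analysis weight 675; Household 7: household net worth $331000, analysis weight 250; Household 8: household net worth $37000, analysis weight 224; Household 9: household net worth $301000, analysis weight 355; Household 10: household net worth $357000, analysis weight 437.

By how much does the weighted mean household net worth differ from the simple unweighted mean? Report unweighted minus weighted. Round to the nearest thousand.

-43000

Unweighted sum = 889000 + 504000 + 588000 + 417000 + 238000 + 18000 + 331000 + 37000 + 301000 + 357000 = 3680000
Unweighted mean = 3680000 / 10 = 368000
Weighted sum = 889000×785 + 504000×31 + 588000×709 + 417000×446 + 238000×435 + 18000×675 + 331000×250 + 37000×224 + 301000×355 + 357000×437
  = 1785945000
Sum of weights = 785 + 31 + 709 + 446 + 435 + 675 + 250 + 224 + 355 + 437 = 4347
Weighted mean = 1785945000 / 4347 = 410845.41
Difference (unweighted minus weighted) = -42845.411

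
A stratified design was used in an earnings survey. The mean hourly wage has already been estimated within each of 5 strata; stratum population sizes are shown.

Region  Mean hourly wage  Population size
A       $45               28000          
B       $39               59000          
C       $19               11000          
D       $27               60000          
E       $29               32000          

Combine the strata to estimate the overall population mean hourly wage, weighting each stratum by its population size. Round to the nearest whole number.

33

Σ Nₕ·x̄ₕ = 45×28000 + 39×59000 + 19×11000 + 27×60000 + 29×32000
  = 1260000 + 2301000 + 209000 + 1620000 + 928000 = 6318000
Σ Nₕ = 28000 + 59000 + 11000 + 60000 + 32000 = 190000
Overall mean = 6318000 / 190000 = 33.252632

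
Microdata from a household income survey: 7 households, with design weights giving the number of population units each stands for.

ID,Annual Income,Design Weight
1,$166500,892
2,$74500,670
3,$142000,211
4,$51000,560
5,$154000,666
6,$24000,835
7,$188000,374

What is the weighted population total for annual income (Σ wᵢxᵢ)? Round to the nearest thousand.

Weighted total = 166500×892 + 74500×670 + 142000×211 + 51000×560 + 154000×666 + 24000×835 + 188000×374
  = 148518000 + 49915000 + 29962000 + 28560000 + 102564000 + 20040000 + 70312000 = 449871000

449871000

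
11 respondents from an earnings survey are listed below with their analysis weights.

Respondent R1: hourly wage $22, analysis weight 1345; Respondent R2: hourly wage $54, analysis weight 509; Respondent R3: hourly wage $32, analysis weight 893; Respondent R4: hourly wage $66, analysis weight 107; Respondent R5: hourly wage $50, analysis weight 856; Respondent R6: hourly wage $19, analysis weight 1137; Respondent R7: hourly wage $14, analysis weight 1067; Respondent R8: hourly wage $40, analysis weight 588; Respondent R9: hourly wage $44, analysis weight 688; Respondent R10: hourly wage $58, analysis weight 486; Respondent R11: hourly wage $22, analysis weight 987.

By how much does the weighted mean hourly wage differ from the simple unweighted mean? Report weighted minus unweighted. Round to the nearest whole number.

-6

Unweighted sum = 22 + 54 + 32 + 66 + 50 + 19 + 14 + 40 + 44 + 58 + 22 = 421
Unweighted mean = 421 / 11 = 38.272727
Weighted sum = 22×1345 + 54×509 + 32×893 + 66×107 + 50×856 + 19×1137 + 14×1067 + 40×588 + 44×688 + 58×486 + 22×987
  = 29590 + 27486 + 28576 + 7062 + 42800 + 21603 + 14938 + 23520 + 30272 + 28188 + 21714 = 275749
Sum of weights = 1345 + 509 + 893 + 107 + 856 + 1137 + 1067 + 588 + 688 + 486 + 987 = 8663
Weighted mean = 275749 / 8663 = 31.830659
Difference (weighted minus unweighted) = -6.4420681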